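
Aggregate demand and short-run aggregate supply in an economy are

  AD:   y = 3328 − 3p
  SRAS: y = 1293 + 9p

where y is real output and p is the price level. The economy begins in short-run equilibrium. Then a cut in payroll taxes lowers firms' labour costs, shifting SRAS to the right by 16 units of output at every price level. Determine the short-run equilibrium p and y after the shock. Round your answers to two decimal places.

This is a positive supply shock: SRAS shifts right.
New SRAS: y = 1309 + 9p.
Set AD = SRAS: 3328 − 3p = 1309 + 9p, so 2019 = 12p and p = 168.25.
Substituting into AD, y = 2823.25.

p = 168.25, y = 2823.25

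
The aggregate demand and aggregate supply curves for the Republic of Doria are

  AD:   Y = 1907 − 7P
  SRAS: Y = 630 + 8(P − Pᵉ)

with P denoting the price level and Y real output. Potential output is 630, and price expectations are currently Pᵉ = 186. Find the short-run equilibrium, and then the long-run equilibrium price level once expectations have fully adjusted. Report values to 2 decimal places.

Short run: P = 184.33, Y = 616.67. Long run: P = 182.43.

Short run: with Pᵉ = 186, SRAS is Y = 8P − 858. Setting AD = SRAS gives 2765 = 15P, so P = 184.33 and Y = 1907 − 7P = 616.67.
Output 616.67 is below potential 630, so over time expected prices fall and SRAS shifts right until Y returns to 630.
Long run: Y = 630 on the AD curve gives 630 = 1907 − 7P, so P = 182.43.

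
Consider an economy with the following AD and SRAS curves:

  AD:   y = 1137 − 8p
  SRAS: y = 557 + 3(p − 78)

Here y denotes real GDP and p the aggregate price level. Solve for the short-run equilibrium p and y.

Write SRAS as y = 557 + 3p − 234 = 323 + 3p.
Set AD = SRAS: 1137 − 8p = 323 + 3p, so 814 = 11p and p = 74.
Then y = 1137 − 8·74 = 545.

p = 74, y = 545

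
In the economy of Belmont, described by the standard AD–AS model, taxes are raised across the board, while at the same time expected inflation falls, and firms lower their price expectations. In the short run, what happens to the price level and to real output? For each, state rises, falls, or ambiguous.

The first event is a negative demand shock: AD shifts left, which by itself pushes P down and Y down.
The second is a favourable supply shock: SRAS shifts right, which by itself pushes P down and Y up.
Both shocks push P down, so P falls. The two shocks push Y in opposite directions, so the effect on Y is ambiguous.

Price level: falls; output: ambiguous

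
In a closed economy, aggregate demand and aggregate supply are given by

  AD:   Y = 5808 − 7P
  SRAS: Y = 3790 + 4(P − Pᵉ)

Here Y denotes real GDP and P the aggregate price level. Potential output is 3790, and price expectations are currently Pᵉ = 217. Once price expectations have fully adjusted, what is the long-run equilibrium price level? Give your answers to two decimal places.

Short run: with Pᵉ = 217, SRAS is Y = 2922 + 4P. Setting AD = SRAS gives 2886 = 11P, so P = 262.36 and Y = 5808 − 7P = 3971.45.
Output 3971.45 is above potential 3790, so over time expected prices rise and SRAS shifts left until Y returns to 3790.
Long run: Y = 3790 on the AD curve gives 3790 = 5808 − 7P, so P = 288.29.

Long-run P = 288.29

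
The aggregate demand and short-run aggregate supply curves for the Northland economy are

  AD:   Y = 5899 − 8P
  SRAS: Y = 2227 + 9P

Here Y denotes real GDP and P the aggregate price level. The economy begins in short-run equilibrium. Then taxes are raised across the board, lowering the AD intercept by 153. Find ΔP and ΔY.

ΔP = -9, ΔY = -81

This is a negative demand shock: AD shifts left.
New AD: Y = 5746 − 8P.
Set AD = SRAS: 5746 − 8P = 2227 + 9P, so 3519 = 17P and P = 207.
Y = 5746 − 8·207 = 4090.
Initially P = 216, Y = 4171, so ΔP = -9 and ΔY = -81.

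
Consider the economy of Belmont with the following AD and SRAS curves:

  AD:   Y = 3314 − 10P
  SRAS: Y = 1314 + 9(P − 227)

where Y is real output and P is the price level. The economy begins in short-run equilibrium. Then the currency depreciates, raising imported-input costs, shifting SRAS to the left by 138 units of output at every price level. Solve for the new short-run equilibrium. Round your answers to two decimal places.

This is a negative supply shock: SRAS shifts left.
New SRAS: Y = 9P − 867.
Set AD = SRAS: 3314 − 10P = 9P − 867, so 4181 = 19P and P = 220.05.
Substituting into AD, Y = 1113.47.

P = 220.05, Y = 1113.47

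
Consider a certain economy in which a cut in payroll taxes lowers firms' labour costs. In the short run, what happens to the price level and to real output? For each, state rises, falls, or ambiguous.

Price level: falls; output: rises

This is a favourable supply shock: SRAS shifts right.
Moving along the downward-sloping AD curve, P falls and Y rises.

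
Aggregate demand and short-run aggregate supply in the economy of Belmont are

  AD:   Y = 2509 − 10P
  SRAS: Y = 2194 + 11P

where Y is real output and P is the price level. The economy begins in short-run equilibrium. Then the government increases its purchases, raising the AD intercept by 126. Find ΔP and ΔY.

This is a positive demand shock: AD shifts right.
New AD: Y = 2635 − 10P.
Set AD = SRAS: 2635 − 10P = 2194 + 11P, so 441 = 21P and P = 21.
Y = 2635 − 10·21 = 2425.
Initially P = 15, Y = 2359, so ΔP = +6 and ΔY = +66.

ΔP = +6, ΔY = +66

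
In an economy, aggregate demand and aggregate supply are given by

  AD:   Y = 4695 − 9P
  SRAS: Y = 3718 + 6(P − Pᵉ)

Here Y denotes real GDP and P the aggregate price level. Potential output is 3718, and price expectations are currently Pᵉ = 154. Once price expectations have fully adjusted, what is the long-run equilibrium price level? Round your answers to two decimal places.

Short run: with Pᵉ = 154, SRAS is Y = 2794 + 6P. Setting AD = SRAS gives 1901 = 15P, so P = 126.73 and Y = 4695 − 9P = 3554.40.
Output 3554.40 is below potential 3718, so over time expected prices fall and SRAS shifts right until Y returns to 3718.
Long run: Y = 3718 on the AD curve gives 3718 = 4695 − 9P, so P = 108.56.

Long-run P = 108.56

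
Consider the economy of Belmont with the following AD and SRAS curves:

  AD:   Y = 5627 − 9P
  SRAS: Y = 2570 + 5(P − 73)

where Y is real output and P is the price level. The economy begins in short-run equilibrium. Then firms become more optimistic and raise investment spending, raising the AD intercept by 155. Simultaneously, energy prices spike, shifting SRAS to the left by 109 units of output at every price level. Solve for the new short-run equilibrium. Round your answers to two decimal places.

After both shocks: AD is Y = 5782 − 9P and SRAS is Y = 2096 + 5P.
Setting them equal: 3686 = 14P, so P = 263.29.
Substituting into AD, Y = 3412.43.

P = 263.29, Y = 3412.43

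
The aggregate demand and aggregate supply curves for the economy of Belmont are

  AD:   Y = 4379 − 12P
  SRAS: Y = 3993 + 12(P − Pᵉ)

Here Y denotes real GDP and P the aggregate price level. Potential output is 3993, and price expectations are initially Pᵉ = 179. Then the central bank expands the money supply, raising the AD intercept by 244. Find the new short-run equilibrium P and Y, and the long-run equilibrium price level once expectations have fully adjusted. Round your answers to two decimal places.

AD shifts right: new AD is Y = 4623 − 12P. With Pᵉ = 179, SRAS is Y = 1845 + 12P.
Short run: 4623 − 12P = 1845 + 12P gives 2778 = 24P, so P = 115.75 and Y = 4623 − 12P = 3234.00.
Y = 3234.00 is below potential 3993; expectations adjust and SRAS shifts right until Y = 3993.
Long run: on the new AD curve, 3993 = 4623 − 12P gives P = 52.50.

Short run: P = 115.75, Y = 3234.00. Long run: P = 52.50.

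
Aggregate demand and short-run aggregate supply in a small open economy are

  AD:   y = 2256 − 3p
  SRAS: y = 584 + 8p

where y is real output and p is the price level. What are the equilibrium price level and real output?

Set AD = SRAS: 2256 − 3p = 584 + 8p, so 1672 = 11p and p = 152.
Then y = 2256 − 3·152 = 1800.

p = 152, y = 1800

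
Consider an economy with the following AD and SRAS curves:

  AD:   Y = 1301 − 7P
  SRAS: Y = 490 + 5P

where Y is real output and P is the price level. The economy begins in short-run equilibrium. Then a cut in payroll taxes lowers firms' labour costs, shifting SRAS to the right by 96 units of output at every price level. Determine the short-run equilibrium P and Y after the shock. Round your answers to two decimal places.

P = 59.58, Y = 883.92

This is a positive supply shock: SRAS shifts right.
New SRAS: Y = 586 + 5P.
Set AD = SRAS: 1301 − 7P = 586 + 5P, so 715 = 12P and P = 59.58.
Substituting into AD, Y = 883.92.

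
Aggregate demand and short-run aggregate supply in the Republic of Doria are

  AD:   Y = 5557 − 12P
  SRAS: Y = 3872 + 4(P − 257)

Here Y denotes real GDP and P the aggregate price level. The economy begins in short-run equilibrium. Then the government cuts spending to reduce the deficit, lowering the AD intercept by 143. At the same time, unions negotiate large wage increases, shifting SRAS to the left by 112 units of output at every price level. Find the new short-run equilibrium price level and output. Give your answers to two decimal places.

P = 167.63, Y = 3402.50

After both shocks: AD is Y = 5414 − 12P and SRAS is Y = 2732 + 4P.
Setting them equal: 2682 = 16P, so P = 167.63.
Substituting into AD, Y = 3402.50.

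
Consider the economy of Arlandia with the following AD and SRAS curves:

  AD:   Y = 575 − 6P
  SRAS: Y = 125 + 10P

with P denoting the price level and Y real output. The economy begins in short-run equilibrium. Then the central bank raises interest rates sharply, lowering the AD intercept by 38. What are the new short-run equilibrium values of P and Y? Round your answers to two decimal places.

P = 25.75, Y = 382.50

This is a negative demand shock: AD shifts left.
New AD: Y = 537 − 6P.
Set AD = SRAS: 537 − 6P = 125 + 10P, so 412 = 16P and P = 25.75.
Substituting into AD, Y = 382.50.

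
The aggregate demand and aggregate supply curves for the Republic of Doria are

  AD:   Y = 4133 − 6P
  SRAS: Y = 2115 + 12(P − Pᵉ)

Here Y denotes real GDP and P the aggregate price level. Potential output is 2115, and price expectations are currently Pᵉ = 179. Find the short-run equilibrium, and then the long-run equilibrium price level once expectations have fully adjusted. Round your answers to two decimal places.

Short run: P = 231.44, Y = 2744.33. Long run: P = 336.33.

Short run: with Pᵉ = 179, SRAS is Y = 12P − 33. Setting AD = SRAS gives 4166 = 18P, so P = 231.44 and Y = 4133 − 6P = 2744.33.
Output 2744.33 is above potential 2115, so over time expected prices rise and SRAS shifts left until Y returns to 2115.
Long run: Y = 2115 on the AD curve gives 2115 = 4133 − 6P, so P = 336.33.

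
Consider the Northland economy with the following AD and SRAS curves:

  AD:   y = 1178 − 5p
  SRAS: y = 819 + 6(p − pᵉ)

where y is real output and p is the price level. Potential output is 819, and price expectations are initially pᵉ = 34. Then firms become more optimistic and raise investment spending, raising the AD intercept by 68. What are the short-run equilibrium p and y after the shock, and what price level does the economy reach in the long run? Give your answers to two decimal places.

Short run: p = 57.36, y = 959.18. Long run: p = 85.40.

AD shifts right: new AD is y = 1246 − 5p. With pᵉ = 34, SRAS is y = 615 + 6p.
Short run: 1246 − 5p = 615 + 6p gives 631 = 11p, so p = 57.36 and y = 1246 − 5p = 959.18.
y = 959.18 is above potential 819; expectations adjust and SRAS shifts left until y = 819.
Long run: on the new AD curve, 819 = 1246 − 5p gives p = 85.40.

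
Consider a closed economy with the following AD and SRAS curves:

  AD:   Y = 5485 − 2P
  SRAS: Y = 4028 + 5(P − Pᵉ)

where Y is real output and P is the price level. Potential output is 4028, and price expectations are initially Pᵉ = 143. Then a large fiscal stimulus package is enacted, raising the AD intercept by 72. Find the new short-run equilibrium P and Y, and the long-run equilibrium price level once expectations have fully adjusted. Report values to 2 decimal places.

AD shifts right: new AD is Y = 5557 − 2P. With Pᵉ = 143, SRAS is Y = 3313 + 5P.
Short run: 5557 − 2P = 3313 + 5P gives 2244 = 7P, so P = 320.57 and Y = 5557 − 2P = 4915.86.
Y = 4915.86 is above potential 4028; expectations adjust and SRAS shifts left until Y = 4028.
Long run: on the new AD curve, 4028 = 5557 − 2P gives P = 764.50.

Short run: P = 320.57, Y = 4915.86. Long run: P = 764.50.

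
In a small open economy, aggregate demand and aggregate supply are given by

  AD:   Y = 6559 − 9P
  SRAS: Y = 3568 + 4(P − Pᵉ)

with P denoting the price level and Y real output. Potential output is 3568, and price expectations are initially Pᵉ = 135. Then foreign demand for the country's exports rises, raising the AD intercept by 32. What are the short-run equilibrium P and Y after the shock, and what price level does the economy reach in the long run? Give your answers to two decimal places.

Short run: P = 274.08, Y = 4124.31. Long run: P = 335.89.

AD shifts right: new AD is Y = 6591 − 9P. With Pᵉ = 135, SRAS is Y = 3028 + 4P.
Short run: 6591 − 9P = 3028 + 4P gives 3563 = 13P, so P = 274.08 and Y = 6591 − 9P = 4124.31.
Y = 4124.31 is above potential 3568; expectations adjust and SRAS shifts left until Y = 3568.
Long run: on the new AD curve, 3568 = 6591 − 9P gives P = 335.89.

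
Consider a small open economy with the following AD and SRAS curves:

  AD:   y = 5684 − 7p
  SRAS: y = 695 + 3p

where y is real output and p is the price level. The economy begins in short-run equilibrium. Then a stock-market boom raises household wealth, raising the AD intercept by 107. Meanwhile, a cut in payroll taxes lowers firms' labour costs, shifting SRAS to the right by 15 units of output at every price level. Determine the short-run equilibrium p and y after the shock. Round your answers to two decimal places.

After both shocks: AD is y = 5791 − 7p and SRAS is y = 710 + 3p.
Setting them equal: 5081 = 10p, so p = 508.10.
Substituting into AD, y = 2234.30.

p = 508.10, y = 2234.30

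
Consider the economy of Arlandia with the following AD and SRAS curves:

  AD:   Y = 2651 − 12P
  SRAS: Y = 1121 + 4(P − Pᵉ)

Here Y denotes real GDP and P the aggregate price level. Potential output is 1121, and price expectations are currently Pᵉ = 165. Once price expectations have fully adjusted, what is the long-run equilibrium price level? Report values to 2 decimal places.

Short run: with Pᵉ = 165, SRAS is Y = 461 + 4P. Setting AD = SRAS gives 2190 = 16P, so P = 136.88 and Y = 2651 − 12P = 1008.50.
Output 1008.50 is below potential 1121, so over time expected prices fall and SRAS shifts right until Y returns to 1121.
Long run: Y = 1121 on the AD curve gives 1121 = 2651 − 12P, so P = 127.50.

Long-run P = 127.50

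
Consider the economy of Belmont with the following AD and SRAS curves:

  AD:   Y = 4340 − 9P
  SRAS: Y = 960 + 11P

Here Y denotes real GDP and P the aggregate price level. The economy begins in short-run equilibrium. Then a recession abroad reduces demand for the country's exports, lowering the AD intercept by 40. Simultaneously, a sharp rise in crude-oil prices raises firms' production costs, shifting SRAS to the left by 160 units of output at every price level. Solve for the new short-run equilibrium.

After both shocks: AD is Y = 4300 − 9P and SRAS is Y = 800 + 11P.
Setting them equal: 3500 = 20P, so P = 175.
Y = 4300 − 9·175 = 2725.

P = 175, Y = 2725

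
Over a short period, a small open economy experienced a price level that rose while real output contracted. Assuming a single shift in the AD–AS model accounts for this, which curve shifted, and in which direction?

SRAS shifted left

P rose and Y fell. An AD shift moves P and Y in the same direction; an SRAS shift moves them in opposite directions.
Here P and Y moved in opposite directions, so the SRAS curve shifted.
Since Y fell, SRAS shifted left.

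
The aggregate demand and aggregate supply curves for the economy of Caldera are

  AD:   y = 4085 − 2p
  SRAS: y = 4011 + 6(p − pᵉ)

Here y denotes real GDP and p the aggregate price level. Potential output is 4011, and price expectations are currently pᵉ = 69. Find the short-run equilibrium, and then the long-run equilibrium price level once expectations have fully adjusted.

Short run: with pᵉ = 69, SRAS is y = 3597 + 6p. Setting AD = SRAS gives 488 = 8p, so p = 61 and y = 4085 − 2·61 = 3963.
Output 3963 is below potential 4011, so over time expected prices fall and SRAS shifts right until y returns to 4011.
Long run: y = 4011 on the AD curve gives 4011 = 4085 − 2p, so p = 37.

Short run: p = 61, y = 3963. Long run: p = 37.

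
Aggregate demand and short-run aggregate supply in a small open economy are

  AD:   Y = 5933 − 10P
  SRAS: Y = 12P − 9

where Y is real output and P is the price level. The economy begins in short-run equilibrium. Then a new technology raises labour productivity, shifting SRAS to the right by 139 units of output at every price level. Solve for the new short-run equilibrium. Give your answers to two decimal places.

P = 263.77, Y = 3295.27

This is a positive supply shock: SRAS shifts right.
New SRAS: Y = 130 + 12P.
Set AD = SRAS: 5933 − 10P = 130 + 12P, so 5803 = 22P and P = 263.77.
Substituting into AD, Y = 3295.27.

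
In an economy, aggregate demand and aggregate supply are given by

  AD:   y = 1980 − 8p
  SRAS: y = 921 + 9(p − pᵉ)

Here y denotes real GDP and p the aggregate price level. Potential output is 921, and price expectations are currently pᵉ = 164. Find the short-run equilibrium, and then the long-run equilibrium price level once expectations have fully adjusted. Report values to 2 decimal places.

Short run: p = 149.12, y = 787.06. Long run: p = 132.38.

Short run: with pᵉ = 164, SRAS is y = 9p − 555. Setting AD = SRAS gives 2535 = 17p, so p = 149.12 and y = 1980 − 8p = 787.06.
Output 787.06 is below potential 921, so over time expected prices fall and SRAS shifts right until y returns to 921.
Long run: y = 921 on the AD curve gives 921 = 1980 − 8p, so p = 132.38.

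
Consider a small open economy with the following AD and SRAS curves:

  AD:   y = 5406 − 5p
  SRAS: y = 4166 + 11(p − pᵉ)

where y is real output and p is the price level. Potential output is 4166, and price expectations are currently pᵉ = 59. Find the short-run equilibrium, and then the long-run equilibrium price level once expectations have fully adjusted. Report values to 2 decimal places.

Short run: p = 118.06, y = 4815.69. Long run: p = 248.00.

Short run: with pᵉ = 59, SRAS is y = 3517 + 11p. Setting AD = SRAS gives 1889 = 16p, so p = 118.06 and y = 5406 − 5p = 4815.69.
Output 4815.69 is above potential 4166, so over time expected prices rise and SRAS shifts left until y returns to 4166.
Long run: y = 4166 on the AD curve gives 4166 = 5406 − 5p, so p = 248.00.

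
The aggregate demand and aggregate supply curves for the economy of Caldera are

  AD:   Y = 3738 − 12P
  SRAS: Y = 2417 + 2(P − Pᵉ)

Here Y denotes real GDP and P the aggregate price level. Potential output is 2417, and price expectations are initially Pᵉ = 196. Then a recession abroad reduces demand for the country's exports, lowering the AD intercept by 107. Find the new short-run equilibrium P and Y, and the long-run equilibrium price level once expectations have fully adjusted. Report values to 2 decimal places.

Short run: P = 114.71, Y = 2254.43. Long run: P = 101.17.

AD shifts left: new AD is Y = 3631 − 12P. With Pᵉ = 196, SRAS is Y = 2025 + 2P.
Short run: 3631 − 12P = 2025 + 2P gives 1606 = 14P, so P = 114.71 and Y = 3631 − 12P = 2254.43.
Y = 2254.43 is below potential 2417; expectations adjust and SRAS shifts right until Y = 2417.
Long run: on the new AD curve, 2417 = 3631 − 12P gives P = 101.17.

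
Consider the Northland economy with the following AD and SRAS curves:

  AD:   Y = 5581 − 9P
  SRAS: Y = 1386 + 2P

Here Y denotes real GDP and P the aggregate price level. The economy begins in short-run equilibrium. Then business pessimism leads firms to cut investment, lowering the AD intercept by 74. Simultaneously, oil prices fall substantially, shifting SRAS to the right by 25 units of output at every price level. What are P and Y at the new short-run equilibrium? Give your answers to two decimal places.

P = 372.36, Y = 2155.73

After both shocks: AD is Y = 5507 − 9P and SRAS is Y = 1411 + 2P.
Setting them equal: 4096 = 11P, so P = 372.36.
Substituting into AD, Y = 2155.73.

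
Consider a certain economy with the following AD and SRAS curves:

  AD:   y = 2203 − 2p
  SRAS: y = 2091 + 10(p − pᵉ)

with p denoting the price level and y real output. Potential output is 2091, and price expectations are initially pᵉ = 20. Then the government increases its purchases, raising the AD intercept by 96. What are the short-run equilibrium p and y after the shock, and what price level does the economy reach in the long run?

Short run: p = 34, y = 2231. Long run: p = 104.

AD shifts right: new AD is y = 2299 − 2p. With pᵉ = 20, SRAS is y = 1891 + 10p.
Short run: 2299 − 2p = 1891 + 10p gives 408 = 12p, so p = 34 and y = 2299 − 2·34 = 2231.
y = 2231 is above potential 2091; expectations adjust and SRAS shifts left until y = 2091.
Long run: on the new AD curve, 2091 = 2299 − 2p gives p = 104.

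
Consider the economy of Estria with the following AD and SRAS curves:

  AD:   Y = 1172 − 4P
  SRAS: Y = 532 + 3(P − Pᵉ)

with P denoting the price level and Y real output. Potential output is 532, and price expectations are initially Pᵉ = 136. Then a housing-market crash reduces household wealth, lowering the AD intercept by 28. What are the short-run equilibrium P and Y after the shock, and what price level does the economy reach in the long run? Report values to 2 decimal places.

AD shifts left: new AD is Y = 1144 − 4P. With Pᵉ = 136, SRAS is Y = 124 + 3P.
Short run: 1144 − 4P = 124 + 3P gives 1020 = 7P, so P = 145.71 and Y = 1144 − 4P = 561.14.
Y = 561.14 is above potential 532; expectations adjust and SRAS shifts left until Y = 532.
Long run: on the new AD curve, 532 = 1144 − 4P gives P = 153.00.

Short run: P = 145.71, Y = 561.14. Long run: P = 153.00.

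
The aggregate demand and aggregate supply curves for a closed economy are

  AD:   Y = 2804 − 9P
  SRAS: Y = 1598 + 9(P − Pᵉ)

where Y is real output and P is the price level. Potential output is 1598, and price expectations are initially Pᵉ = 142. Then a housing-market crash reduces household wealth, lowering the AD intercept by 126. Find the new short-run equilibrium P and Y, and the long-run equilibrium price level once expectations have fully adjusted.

Short run: P = 131, Y = 1499. Long run: P = 120.

AD shifts left: new AD is Y = 2678 − 9P. With Pᵉ = 142, SRAS is Y = 320 + 9P.
Short run: 2678 − 9P = 320 + 9P gives 2358 = 18P, so P = 131 and Y = 2678 − 9·131 = 1499.
Y = 1499 is below potential 1598; expectations adjust and SRAS shifts right until Y = 1598.
Long run: on the new AD curve, 1598 = 2678 − 9P gives P = 120.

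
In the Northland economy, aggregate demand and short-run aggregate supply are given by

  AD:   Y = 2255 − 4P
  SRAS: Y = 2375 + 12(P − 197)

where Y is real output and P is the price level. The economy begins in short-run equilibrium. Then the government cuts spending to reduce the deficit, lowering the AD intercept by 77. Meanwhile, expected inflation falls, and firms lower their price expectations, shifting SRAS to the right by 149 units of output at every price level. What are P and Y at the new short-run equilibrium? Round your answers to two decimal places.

P = 126.13, Y = 1673.50

After both shocks: AD is Y = 2178 − 4P and SRAS is Y = 160 + 12P.
Setting them equal: 2018 = 16P, so P = 126.13.
Substituting into AD, Y = 1673.50.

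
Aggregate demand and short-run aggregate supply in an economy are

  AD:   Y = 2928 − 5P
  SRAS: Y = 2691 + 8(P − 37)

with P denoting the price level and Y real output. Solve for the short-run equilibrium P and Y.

P = 41, Y = 2723

Write SRAS as Y = 2691 + 8P − 296 = 2395 + 8P.
Set AD = SRAS: 2928 − 5P = 2395 + 8P, so 533 = 13P and P = 41.
Then Y = 2928 − 5·41 = 2723.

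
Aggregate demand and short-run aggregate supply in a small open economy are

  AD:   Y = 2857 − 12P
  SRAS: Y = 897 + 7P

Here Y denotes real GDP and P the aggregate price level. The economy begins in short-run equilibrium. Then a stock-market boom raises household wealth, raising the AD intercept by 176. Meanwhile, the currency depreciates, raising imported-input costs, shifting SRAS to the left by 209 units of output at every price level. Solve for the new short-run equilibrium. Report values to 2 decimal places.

After both shocks: AD is Y = 3033 − 12P and SRAS is Y = 688 + 7P.
Setting them equal: 2345 = 19P, so P = 123.42.
Substituting into AD, Y = 1551.95.

P = 123.42, Y = 1551.95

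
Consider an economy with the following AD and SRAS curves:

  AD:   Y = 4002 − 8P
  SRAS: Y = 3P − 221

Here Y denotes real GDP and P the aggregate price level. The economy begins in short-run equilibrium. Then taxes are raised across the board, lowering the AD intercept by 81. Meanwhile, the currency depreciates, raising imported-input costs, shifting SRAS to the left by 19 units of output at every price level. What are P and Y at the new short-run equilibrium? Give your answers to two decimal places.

After both shocks: AD is Y = 3921 − 8P and SRAS is Y = 3P − 240.
Setting them equal: 4161 = 11P, so P = 378.27.
Substituting into AD, Y = 894.82.

P = 378.27, Y = 894.82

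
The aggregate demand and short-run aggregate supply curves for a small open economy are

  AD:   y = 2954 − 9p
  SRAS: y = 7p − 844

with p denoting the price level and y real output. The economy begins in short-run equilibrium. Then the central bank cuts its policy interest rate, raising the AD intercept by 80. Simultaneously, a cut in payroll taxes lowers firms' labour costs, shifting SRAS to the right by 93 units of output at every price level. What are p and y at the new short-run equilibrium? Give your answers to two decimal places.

p = 236.56, y = 904.94

After both shocks: AD is y = 3034 − 9p and SRAS is y = 7p − 751.
Setting them equal: 3785 = 16p, so p = 236.56.
Substituting into AD, y = 904.94.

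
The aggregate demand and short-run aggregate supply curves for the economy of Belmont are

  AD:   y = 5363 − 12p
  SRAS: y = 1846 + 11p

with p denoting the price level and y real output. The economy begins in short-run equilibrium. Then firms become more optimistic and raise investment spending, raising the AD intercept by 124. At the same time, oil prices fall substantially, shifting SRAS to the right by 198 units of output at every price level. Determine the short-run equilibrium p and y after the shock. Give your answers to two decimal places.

After both shocks: AD is y = 5487 − 12p and SRAS is y = 2044 + 11p.
Setting them equal: 3443 = 23p, so p = 149.70.
Substituting into AD, y = 3690.65.

p = 149.70, y = 3690.65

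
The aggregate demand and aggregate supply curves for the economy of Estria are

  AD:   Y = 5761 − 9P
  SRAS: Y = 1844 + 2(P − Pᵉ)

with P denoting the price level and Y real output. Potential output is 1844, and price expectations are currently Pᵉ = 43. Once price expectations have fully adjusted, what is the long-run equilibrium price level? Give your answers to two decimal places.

Long-run P = 435.22

Short run: with Pᵉ = 43, SRAS is Y = 1758 + 2P. Setting AD = SRAS gives 4003 = 11P, so P = 363.91 and Y = 5761 − 9P = 2485.82.
Output 2485.82 is above potential 1844, so over time expected prices rise and SRAS shifts left until Y returns to 1844.
Long run: Y = 1844 on the AD curve gives 1844 = 5761 − 9P, so P = 435.22.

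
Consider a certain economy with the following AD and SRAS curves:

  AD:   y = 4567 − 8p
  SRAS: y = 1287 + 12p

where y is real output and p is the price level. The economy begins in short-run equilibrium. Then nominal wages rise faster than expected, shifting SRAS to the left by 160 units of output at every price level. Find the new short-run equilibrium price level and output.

p = 172, y = 3191

This is a negative supply shock: SRAS shifts left.
New SRAS: y = 1127 + 12p.
Set AD = SRAS: 4567 − 8p = 1127 + 12p, so 3440 = 20p and p = 172.
y = 4567 − 8·172 = 3191.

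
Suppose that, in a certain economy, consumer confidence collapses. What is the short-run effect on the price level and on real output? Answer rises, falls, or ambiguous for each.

This is a negative demand shock: AD shifts left.
Moving along the upward-sloping SRAS curve, P falls and Y falls.

Price level: falls; output: falls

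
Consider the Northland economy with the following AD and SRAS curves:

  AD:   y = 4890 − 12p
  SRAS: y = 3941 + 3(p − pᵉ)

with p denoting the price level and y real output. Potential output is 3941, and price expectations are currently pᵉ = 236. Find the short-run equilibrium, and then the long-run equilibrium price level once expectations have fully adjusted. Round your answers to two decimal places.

Short run: with pᵉ = 236, SRAS is y = 3233 + 3p. Setting AD = SRAS gives 1657 = 15p, so p = 110.47 and y = 4890 − 12p = 3564.40.
Output 3564.40 is below potential 3941, so over time expected prices fall and SRAS shifts right until y returns to 3941.
Long run: y = 3941 on the AD curve gives 3941 = 4890 − 12p, so p = 79.08.

Short run: p = 110.47, y = 3564.40. Long run: p = 79.08.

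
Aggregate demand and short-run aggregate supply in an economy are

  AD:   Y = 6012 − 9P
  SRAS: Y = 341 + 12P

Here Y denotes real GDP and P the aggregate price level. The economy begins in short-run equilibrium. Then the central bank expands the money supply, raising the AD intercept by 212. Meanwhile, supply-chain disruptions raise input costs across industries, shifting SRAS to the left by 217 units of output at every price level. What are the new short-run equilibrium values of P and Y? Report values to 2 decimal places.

P = 290.48, Y = 3609.71

After both shocks: AD is Y = 6224 − 9P and SRAS is Y = 124 + 12P.
Setting them equal: 6100 = 21P, so P = 290.48.
Substituting into AD, Y = 3609.71.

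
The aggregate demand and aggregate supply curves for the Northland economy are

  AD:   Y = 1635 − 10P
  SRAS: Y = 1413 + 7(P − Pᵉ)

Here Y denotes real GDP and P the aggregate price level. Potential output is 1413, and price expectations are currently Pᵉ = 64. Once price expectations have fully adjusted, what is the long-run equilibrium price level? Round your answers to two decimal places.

Short run: with Pᵉ = 64, SRAS is Y = 965 + 7P. Setting AD = SRAS gives 670 = 17P, so P = 39.41 and Y = 1635 − 10P = 1240.88.
Output 1240.88 is below potential 1413, so over time expected prices fall and SRAS shifts right until Y returns to 1413.
Long run: Y = 1413 on the AD curve gives 1413 = 1635 − 10P, so P = 22.20.

Long-run P = 22.20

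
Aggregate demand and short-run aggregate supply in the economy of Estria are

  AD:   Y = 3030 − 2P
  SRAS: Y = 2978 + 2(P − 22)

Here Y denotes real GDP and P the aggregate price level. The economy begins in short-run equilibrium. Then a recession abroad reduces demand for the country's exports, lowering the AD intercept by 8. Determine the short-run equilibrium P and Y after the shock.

P = 22, Y = 2978

This is a negative demand shock: AD shifts left.
New AD: Y = 3022 − 2P.
SRAS can be written Y = 2934 + 2P.
Set AD = SRAS: 3022 − 2P = 2934 + 2P, so 88 = 4P and P = 22.
Y = 3022 − 2·22 = 2978.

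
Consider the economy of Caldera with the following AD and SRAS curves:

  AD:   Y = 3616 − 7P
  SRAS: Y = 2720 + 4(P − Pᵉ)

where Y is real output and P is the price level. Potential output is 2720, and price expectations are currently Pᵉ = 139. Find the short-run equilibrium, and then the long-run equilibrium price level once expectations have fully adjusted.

Short run: P = 132, Y = 2692. Long run: P = 128.

Short run: with Pᵉ = 139, SRAS is Y = 2164 + 4P. Setting AD = SRAS gives 1452 = 11P, so P = 132 and Y = 3616 − 7·132 = 2692.
Output 2692 is below potential 2720, so over time expected prices fall and SRAS shifts right until Y returns to 2720.
Long run: Y = 2720 on the AD curve gives 2720 = 3616 − 7P, so P = 128.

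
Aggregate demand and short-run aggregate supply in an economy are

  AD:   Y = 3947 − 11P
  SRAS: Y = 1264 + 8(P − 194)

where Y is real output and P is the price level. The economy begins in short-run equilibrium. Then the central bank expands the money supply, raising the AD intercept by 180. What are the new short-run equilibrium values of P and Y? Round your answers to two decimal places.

This is a positive demand shock: AD shifts right.
New AD: Y = 4127 − 11P.
SRAS can be written Y = 8P − 288.
Set AD = SRAS: 4127 − 11P = 8P − 288, so 4415 = 19P and P = 232.37.
Substituting into AD, Y = 1570.95.

P = 232.37, Y = 1570.95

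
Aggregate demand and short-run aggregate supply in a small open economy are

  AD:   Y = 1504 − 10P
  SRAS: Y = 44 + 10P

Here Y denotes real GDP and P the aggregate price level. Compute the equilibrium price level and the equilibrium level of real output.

P = 73, Y = 774

Set AD = SRAS: 1504 − 10P = 44 + 10P, so 1460 = 20P and P = 73.
Then Y = 1504 − 10·73 = 774.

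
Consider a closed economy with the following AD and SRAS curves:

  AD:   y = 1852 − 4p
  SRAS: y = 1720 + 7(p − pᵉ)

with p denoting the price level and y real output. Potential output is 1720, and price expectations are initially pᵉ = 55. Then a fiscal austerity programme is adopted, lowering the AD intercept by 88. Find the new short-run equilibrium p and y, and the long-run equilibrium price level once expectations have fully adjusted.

Short run: p = 39, y = 1608. Long run: p = 11.

AD shifts left: new AD is y = 1764 − 4p. With pᵉ = 55, SRAS is y = 1335 + 7p.
Short run: 1764 − 4p = 1335 + 7p gives 429 = 11p, so p = 39 and y = 1764 − 4·39 = 1608.
y = 1608 is below potential 1720; expectations adjust and SRAS shifts right until y = 1720.
Long run: on the new AD curve, 1720 = 1764 − 4p gives p = 11.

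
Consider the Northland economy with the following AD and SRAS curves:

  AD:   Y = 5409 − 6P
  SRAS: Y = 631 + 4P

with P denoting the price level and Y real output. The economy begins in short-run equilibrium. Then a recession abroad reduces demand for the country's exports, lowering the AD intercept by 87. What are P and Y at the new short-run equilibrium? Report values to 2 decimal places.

This is a negative demand shock: AD shifts left.
New AD: Y = 5322 − 6P.
Set AD = SRAS: 5322 − 6P = 631 + 4P, so 4691 = 10P and P = 469.10.
Substituting into AD, Y = 2507.40.

P = 469.10, Y = 2507.40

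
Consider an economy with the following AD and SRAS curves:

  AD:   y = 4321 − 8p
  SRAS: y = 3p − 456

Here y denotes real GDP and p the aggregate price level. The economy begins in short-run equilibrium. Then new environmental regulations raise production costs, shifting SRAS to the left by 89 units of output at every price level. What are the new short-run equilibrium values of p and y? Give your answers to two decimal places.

p = 442.36, y = 782.09

This is a negative supply shock: SRAS shifts left.
New SRAS: y = 3p − 545.
Set AD = SRAS: 4321 − 8p = 3p − 545, so 4866 = 11p and p = 442.36.
Substituting into AD, y = 782.09.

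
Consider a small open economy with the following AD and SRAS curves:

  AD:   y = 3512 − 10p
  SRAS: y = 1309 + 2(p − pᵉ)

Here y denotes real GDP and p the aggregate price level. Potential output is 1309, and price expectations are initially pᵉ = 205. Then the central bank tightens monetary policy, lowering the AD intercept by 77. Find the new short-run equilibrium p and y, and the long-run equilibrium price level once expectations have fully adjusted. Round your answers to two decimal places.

AD shifts left: new AD is y = 3435 − 10p. With pᵉ = 205, SRAS is y = 899 + 2p.
Short run: 3435 − 10p = 899 + 2p gives 2536 = 12p, so p = 211.33 and y = 3435 − 10p = 1321.67.
y = 1321.67 is above potential 1309; expectations adjust and SRAS shifts left until y = 1309.
Long run: on the new AD curve, 1309 = 3435 − 10p gives p = 212.60.

Short run: p = 211.33, y = 1321.67. Long run: p = 212.60.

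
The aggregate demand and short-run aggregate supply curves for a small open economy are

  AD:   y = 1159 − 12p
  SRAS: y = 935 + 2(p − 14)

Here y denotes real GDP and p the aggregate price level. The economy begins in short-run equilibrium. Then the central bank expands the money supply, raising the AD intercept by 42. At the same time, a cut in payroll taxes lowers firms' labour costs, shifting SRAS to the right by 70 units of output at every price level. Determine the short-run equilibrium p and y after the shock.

After both shocks: AD is y = 1201 − 12p and SRAS is y = 977 + 2p.
Setting them equal: 224 = 14p, so p = 16.
y = 1201 − 12·16 = 1009.

p = 16, y = 1009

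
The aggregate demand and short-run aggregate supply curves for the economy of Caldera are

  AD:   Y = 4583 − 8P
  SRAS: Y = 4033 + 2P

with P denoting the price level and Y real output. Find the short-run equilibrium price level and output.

P = 55, Y = 4143

Set AD = SRAS: 4583 − 8P = 4033 + 2P, so 550 = 10P and P = 55.
Then Y = 4583 − 8·55 = 4143.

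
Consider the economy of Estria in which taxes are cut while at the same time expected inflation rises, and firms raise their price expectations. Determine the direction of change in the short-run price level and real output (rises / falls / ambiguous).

The first event is a positive demand shock: AD shifts right, which by itself pushes P up and Y up.
The second is an adverse supply shock: SRAS shifts left, which by itself pushes P up and Y down.
Both shocks push P up, so P rises. The two shocks push Y in opposite directions, so the effect on Y is ambiguous.

Price level: rises; output: ambiguous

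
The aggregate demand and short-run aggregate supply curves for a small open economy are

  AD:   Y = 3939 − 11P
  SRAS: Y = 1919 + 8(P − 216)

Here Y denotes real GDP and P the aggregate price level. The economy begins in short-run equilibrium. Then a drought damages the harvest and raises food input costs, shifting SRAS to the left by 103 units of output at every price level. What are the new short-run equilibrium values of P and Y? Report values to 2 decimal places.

P = 202.68, Y = 1709.47

This is a negative supply shock: SRAS shifts left.
New SRAS: Y = 88 + 8P.
Set AD = SRAS: 3939 − 11P = 88 + 8P, so 3851 = 19P and P = 202.68.
Substituting into AD, Y = 1709.47.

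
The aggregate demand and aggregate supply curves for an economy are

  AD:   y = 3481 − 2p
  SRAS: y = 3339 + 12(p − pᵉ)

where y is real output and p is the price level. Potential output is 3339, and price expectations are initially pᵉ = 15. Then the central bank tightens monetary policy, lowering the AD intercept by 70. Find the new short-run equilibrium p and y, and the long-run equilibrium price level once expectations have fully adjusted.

AD shifts left: new AD is y = 3411 − 2p. With pᵉ = 15, SRAS is y = 3159 + 12p.
Short run: 3411 − 2p = 3159 + 12p gives 252 = 14p, so p = 18 and y = 3411 − 2·18 = 3375.
y = 3375 is above potential 3339; expectations adjust and SRAS shifts left until y = 3339.
Long run: on the new AD curve, 3339 = 3411 − 2p gives p = 36.

Short run: p = 18, y = 3375. Long run: p = 36.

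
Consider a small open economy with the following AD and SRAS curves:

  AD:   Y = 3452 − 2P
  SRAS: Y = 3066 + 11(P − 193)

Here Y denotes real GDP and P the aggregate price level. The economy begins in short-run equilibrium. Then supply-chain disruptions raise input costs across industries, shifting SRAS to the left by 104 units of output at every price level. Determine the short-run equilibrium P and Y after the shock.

P = 201, Y = 3050

This is a negative supply shock: SRAS shifts left.
New SRAS: Y = 839 + 11P.
Set AD = SRAS: 3452 − 2P = 839 + 11P, so 2613 = 13P and P = 201.
Y = 3452 − 2·201 = 3050.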